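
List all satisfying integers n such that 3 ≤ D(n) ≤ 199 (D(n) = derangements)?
Using D(n) = (n−1)[D(n−1) + D(n−2)] with D(1)=0, D(2)=1: D(3)=2; D(4)=9; D(5)=44; D(6)=265. So valid n = 4, 5.

Answer: 4, 5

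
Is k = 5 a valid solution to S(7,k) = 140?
Yes
S(7,5) = 5·S(6,5) + S(6,4) = 5·15 + 65 = 140, which equals 140.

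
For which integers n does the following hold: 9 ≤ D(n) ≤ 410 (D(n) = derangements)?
Using D(n) = (n−1)[D(n−1) + D(n−2)] with D(1)=0, D(2)=1: D(3)=2; D(4)=9; D(5)=44; D(6)=265; D(7)=1,854. So valid n = 4, 5, 6.
Final answer: 4, 5, 6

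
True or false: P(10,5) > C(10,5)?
True

Working:
P(10,5) = 30,240 and C(10,5) = 252; P(n,r) = r! × C(n,r) so P > C whenever r ≥ 2.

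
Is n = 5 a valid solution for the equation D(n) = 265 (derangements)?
No
D(5) = (5-1)·[D(4) + D(3)] = 4·[9 + 2] = 44, which does not equal 265.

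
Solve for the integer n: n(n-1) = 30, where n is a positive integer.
n² − n − 30 = 0, so n = (1 ± √(1 + 4·30))/2 = (1 ± √121)/2 = (1 ± 11)/2, i.e. n = 6 or n = -5. Taking the positive root, n = 6 (check: 6×5 = 30).
Final answer: 6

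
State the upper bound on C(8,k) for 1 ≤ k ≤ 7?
70

Reasoning: C(8,k) is maximised at the centre of the row: C(8,4) = 70.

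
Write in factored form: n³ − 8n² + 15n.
n(n − 3)(n − 5)

Reasoning: n³ − 8n² + 15n = n(n² − 8n + 15) = n(n − 3)(n − 5).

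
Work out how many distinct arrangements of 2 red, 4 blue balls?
15

Multinomial: 6!/(2! × 4!) = 15.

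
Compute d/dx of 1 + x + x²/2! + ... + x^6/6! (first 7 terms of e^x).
1 + x + x²/2! + ... + x^5/5!

Solution: Differentiating term by term gives the first 6 terms of e^x.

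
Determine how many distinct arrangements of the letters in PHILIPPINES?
1,108,800

Word has 11 letters (P=3, H=1, I=3, L=1, N=1, E=1, S=1). Arrangements: 11!/Π(k!) = 1,108,800.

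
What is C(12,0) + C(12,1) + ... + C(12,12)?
Sum of binomial coefficients = 2^12 = 4,096.

Answer: 4,096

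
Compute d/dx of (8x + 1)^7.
Chain rule: 7(8x+1)^{6} × 8 = 56(8x+1)^{6}.

Answer: 56(8x + 1)^6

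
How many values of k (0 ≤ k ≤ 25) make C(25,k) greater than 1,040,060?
10

Working:
Row 25 is unimodal and symmetric about k=25/2. C(25,7)=480,700 ≤ 1,040,060; C(25,8)=1,081,575 > 1,040,060; by symmetry C(25,k) > 1,040,060 for k = 8..17. That's 17 - 8 + 1 = 10 values.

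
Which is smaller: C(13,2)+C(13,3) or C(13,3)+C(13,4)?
C(13,2)+C(13,3)

First=364, Second=1,001.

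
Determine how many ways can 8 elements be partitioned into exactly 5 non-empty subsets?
This equals S(8,5), the Stirling number of the 2nd kind.
Using the Stirling recurrence: S(n,k) = k·S(n-1,k) + S(n-1,k-1)
S(8,5) = 5·S(7,5) + S(7,4)
         = 5·140 + 350
         = 700 + 350
         = 1,050

Answer: 1,050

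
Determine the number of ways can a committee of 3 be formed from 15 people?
455

C(15,3) = 15! / (3! × (15-3)!)
         = 15! / (3! × 12!)
         = 455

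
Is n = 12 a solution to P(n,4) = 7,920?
P(12,4) = 12·11·10·9 = 11,880, which does not equal 7,920.

Answer: No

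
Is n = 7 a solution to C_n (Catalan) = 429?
Yes

Explanation: C_7 = C(14,7)/(7+1) = 3,432/8 = 429, which equals 429.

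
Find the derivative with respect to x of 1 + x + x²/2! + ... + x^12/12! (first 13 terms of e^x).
Differentiating term by term gives the first 12 terms of e^x.

Answer: 1 + x + x²/2! + ... + x^11/11!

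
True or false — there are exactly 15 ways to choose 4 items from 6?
True

Explanation: C(6,4) = 15.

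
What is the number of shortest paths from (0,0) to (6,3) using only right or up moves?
84

Reasoning: Choose 6 rights from 9 moves: C(9,6) = 84.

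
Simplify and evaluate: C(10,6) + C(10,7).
330

Working:
By Pascal's identity: C(11,7) = 330.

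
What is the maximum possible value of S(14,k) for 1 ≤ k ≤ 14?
63,436,373

Reasoning: Row S(14,k) for k = 1..14 (via S(n,k) = k·S(n−1,k) + S(n−1,k−1)): 1, 8,191, 788,970, 10,391,745, 40,075,035, 63,436,373, 49,329,280, 20,912,320, 5,135,130, 752,752, 66,066, 3,367, 91, 1. The row is unimodal; maximum at k = 6: 63,436,373.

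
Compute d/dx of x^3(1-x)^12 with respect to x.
3x^2(1-x)^12 - 12x^3(1-x)^11
Product rule: 3x^{2}(1-x)^{12} + x^3·(-12)(1-x)^{11}.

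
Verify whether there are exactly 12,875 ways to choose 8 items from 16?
False

Working:
C(16,8) = 12,870 ≠ 12875.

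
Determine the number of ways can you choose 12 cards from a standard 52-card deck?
C(52,12) = 206,379,406,870.

Answer: 206,379,406,870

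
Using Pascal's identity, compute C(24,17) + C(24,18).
480,700

Explanation: C(24,17) + C(24,18) = C(25,18) = 480,700.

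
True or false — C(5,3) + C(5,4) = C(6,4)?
True

Solution: Pascal's identity: LHS = 10 + 5 = 15; RHS = C(6,4) = 15. Both sides agree, so the statement holds.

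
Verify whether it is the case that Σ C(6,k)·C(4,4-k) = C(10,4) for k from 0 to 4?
True

Explanation: Vandermonde's identity gives C(10,4) = 210; RHS C(10,4) = 210.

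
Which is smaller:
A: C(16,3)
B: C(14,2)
B

Working:
A=C(16,3)=560, B=C(14,2)=91.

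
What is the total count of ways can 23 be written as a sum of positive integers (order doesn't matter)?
1,255

Solution: Pentagonal recurrence p(n) = p(n−1) + p(n−2) − p(n−5) − p(n−7) + …: p(23) = p(22) + p(21) − p(18) − p(16) + p(11) + p(8) − p(1) = 1,002 + 792 − 385 − 231 + 56 + 22 − 1 = 1,255.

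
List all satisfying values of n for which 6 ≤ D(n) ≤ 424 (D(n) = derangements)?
4, 5, 6
Using D(n) = (n−1)[D(n−1) + D(n−2)] with D(1)=0, D(2)=1: D(3)=2; D(4)=9; D(5)=44; D(6)=265; D(7)=1,854. So valid n = 4, 5, 6.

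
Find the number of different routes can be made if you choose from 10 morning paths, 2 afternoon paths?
By the multiplication principle: 10 × 2 = 20.
Final answer: 20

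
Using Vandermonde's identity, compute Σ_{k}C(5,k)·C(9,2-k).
= C(5+9,2) = C(14,2) = 91.
Final answer: 91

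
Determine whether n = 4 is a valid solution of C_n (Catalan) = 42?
No
C_4 = C(8,4)/(4+1) = 70/5 = 14, which does not equal 42.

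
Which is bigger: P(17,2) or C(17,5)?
C(17,5)

P(17,2)=272, C(17,5)=6,188.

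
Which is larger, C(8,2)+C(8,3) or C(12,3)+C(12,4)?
First=84, Second=715.
Final answer: C(12,3)+C(12,4)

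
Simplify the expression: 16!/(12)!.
43,680

Explanation: This equals 16×15×...×13 = 43,680.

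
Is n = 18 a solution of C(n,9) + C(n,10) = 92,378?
Yes

Solution: C(18,9) + C(18,10) = 48,620 + 43,758 = 92,378, which equals 92,378.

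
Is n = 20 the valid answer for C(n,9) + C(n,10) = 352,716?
Yes
C(20,9) + C(20,10) = 167,960 + 184,756 = 352,716, which equals 352,716.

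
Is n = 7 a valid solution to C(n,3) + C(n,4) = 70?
C(7,3) + C(7,4) = 35 + 35 = 70, which equals 70.
Final answer: Yes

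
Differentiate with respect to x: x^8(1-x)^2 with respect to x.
8x^7(1-x)^2 - 2x^8(1-x)^1

Explanation: Product rule: 8x^{7}(1-x)^{2} + x^8·(-2)(1-x)^{1}.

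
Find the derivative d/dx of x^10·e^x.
(10x^9 + x^10)e^x

Working:
Product rule: d/dx[x^10]·e^x + x^10·d/dx[e^x] = 10x^{9}e^x + x^10e^x.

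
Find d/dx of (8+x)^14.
Using the power rule: d/dx (8+x)^14 = 14(8+x)^{13}.

Answer: 14(8+x)^13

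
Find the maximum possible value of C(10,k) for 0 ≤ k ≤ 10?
Maximum at k = 5: C(10,5) = 252.

Answer: 252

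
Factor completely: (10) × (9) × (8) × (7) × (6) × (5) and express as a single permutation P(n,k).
Product of 6 consecutive descending integers starting at 10: P(10,6) = 10!/4! = 151,200.

Answer: P(10,6) = 10!/(4)!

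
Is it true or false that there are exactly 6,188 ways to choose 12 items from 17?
True
C(17,12) = 6,188.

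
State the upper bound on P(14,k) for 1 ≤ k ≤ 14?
87,178,291,200

Reasoning: P(14,k) increases in k, so maximum at k = 14: 14! = 87,178,291,200.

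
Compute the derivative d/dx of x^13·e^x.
(13x^12 + x^13)e^x

Reasoning: Product rule: d/dx[x^13]·e^x + x^13·d/dx[e^x] = 13x^{12}e^x + x^13e^x.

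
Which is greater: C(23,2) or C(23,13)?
C(23,2)=253, C(23,13)=1,144,066.

Answer: C(23,13)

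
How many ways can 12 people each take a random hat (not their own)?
176,214,841
Using D(n) = (n-1)[D(n-1) + D(n-2)]:
D(12) = (12-1) × [D(11) + D(10)]
      = 11 × [14684570 + 1334961]
      = 11 × 16019531
      = 176,214,841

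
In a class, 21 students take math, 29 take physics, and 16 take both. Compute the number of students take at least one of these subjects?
34

Working:
|A∪B| = |A|+|B|-|A∩B| = 21+29-16 = 34.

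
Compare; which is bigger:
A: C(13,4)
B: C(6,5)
A

Reasoning: A=C(13,4)=715, B=C(6,5)=6.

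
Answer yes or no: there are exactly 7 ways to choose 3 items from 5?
C(5,3) = 10 ≠ 7.

Answer: No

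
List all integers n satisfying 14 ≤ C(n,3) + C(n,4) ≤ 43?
5, 6
C(4,3)+C(4,4)=5; C(5,3)+C(5,4)=15; C(6,3)+C(6,4)=35; C(7,3)+C(7,4)=70. So valid n = 5, 6.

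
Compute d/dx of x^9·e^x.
(9x^8 + x^9)e^x

Product rule: d/dx[x^9]·e^x + x^9·d/dx[e^x] = 9x^{8}e^x + x^9e^x.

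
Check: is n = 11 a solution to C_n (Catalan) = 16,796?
No
C_11 = C(22,11)/(11+1) = 705,432/12 = 58,786, which does not equal 16,796.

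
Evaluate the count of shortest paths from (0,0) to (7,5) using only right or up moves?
792

Working:
Choose 7 rights from 12 moves: C(12,7) = 792.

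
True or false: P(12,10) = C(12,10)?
False

Solution: P(12,10) = 239,500,800 but C(12,10) = 66; they differ by a factor of 10! = 3628800, so the statement does not hold.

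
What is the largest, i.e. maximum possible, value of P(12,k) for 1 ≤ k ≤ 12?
479,001,600

Working:
P(12,k) increases in k, so maximum at k = 12: 12! = 479,001,600.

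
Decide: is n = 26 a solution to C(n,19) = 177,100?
C(26,19) = 26·25·24·23·22·21·20·19·18·17·16·15·14·13·12·11·10·9·8/19! = 80,018,147,048,929,689,600,000/121,645,100,408,832,000 = 657,800, which does not equal 177,100.

Answer: No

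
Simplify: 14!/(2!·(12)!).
91

Solution: This is C(14,2) = 91.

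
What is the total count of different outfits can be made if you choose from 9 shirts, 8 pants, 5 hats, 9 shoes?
3,240

Working:
By the multiplication principle: 9 × 8 × 5 × 9 = 3,240.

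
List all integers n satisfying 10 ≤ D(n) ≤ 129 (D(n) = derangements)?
Using D(n) = (n−1)[D(n−1) + D(n−2)] with D(1)=0, D(2)=1: D(4)=9; D(5)=44; D(6)=265. So valid n = 5.

Answer: 5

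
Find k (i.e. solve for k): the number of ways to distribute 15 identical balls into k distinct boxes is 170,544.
8

Working:
Stars and bars: the count is C(15+k−1, k−1), increasing in k. k=6: C(20,5) = 15,504, k=7: C(21,6) = 54,264, k=8: C(22,7) = 170,544 ✓. So k = 8.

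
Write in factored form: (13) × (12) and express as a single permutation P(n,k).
P(13,2) = 13!/(11)!
Product of 2 consecutive descending integers starting at 13: P(13,2) = 13!/11! = 156.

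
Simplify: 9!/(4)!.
15,120

Explanation: This equals 9×8×...×5 = 15,120.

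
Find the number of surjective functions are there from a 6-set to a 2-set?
62

Solution: Onto functions = 2! × S(6,2)
First compute S(6,2) via recurrence:
Using the Stirling recurrence: S(n,k) = k·S(n-1,k) + S(n-1,k-1)
S(6,2) = 2·S(5,2) + S(5,1)
         = 2·15 + 1
         = 30 + 1
         = 31
Then: 2 × 31 = 62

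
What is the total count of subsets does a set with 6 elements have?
Each element can be included or excluded: 2^6 = 64.

Answer: 64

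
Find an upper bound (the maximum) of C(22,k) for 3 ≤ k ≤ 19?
705,432
C(22,k) is maximised at the centre of the row: C(22,11) = 705,432.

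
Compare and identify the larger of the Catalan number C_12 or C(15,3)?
C_12

Solution: C_12 = C(24,12)/(12+1) = 2,704,156/13 = 208,012; C(15,3) = 455.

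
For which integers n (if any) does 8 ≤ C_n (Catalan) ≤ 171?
4, 5, 6

Working:
C_3=5; C_4=14; C_5=42; C_6=132; C_7=429. So valid n = 4, 5, 6.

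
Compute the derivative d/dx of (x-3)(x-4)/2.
(2x - 7)/2

Working:
d/dx[(x-3)(x-4)] = (x-4) + (x-3) = 2x - 7. Dividing by 2 gives (2x - 7)/2.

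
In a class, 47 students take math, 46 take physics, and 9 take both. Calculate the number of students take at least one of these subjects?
84
|A∪B| = |A|+|B|-|A∩B| = 47+46-9 = 84.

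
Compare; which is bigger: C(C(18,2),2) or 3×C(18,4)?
C(C(18,2),2)

C(C(18,2),2)=11,628, 3×C(18,4)=9,180.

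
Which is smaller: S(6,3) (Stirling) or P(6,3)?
S(6,3) = 3·S(5,3) + S(5,2) = 3·25 + 15 = 90; P(6,3) = 120.

Answer: S(6,3)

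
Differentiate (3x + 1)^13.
39(3x + 1)^12
Chain rule: 13(3x+1)^{12} × 3 = 39(3x+1)^{12}.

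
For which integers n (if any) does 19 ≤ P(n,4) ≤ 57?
P(3,4)=0; P(4,4)=24; P(5,4)=120. So valid n = 4.
Final answer: 4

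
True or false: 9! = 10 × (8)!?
False

Working:
9! = 9 × 8! = 362,880, but 10 × 8! = 403,200.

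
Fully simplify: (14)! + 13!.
93,405,312,000

Explanation: (14)! + 13! = (14)·13! + 13! = (14+1)·13! = 15·13! = 93,405,312,000.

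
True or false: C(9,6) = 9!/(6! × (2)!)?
False

Reasoning: The correct denominator is 6!×3!, giving C(9,6) = 84; the stated RHS is 9!/(6!×2!) = 252 ≠ 84, so the statement does not hold.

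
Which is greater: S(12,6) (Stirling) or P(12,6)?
S(12,6)

Explanation: S(12,6) = 6·S(11,6) + S(11,5) = 6·179,487 + 246,730 = 1,323,652; P(12,6) = 665,280.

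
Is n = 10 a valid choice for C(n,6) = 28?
No
C(10,6) = 10·9·8·7·6·5/6! = 151,200/720 = 210, which does not equal 28.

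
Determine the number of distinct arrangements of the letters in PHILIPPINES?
1,108,800

Explanation: Word has 11 letters (P=3, H=1, I=3, L=1, N=1, E=1, S=1). Arrangements: 11!/Π(k!) = 1,108,800.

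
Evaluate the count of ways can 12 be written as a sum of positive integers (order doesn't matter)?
77

Explanation: Pentagonal recurrence p(n) = p(n−1) + p(n−2) − p(n−5) − p(n−7) + …: p(12) = p(11) + p(10) − p(7) − p(5) + p(0) = 56 + 42 − 15 − 7 + 1 = 77.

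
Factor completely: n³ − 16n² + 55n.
n(n − 5)(n − 11)

Solution: n³ − 16n² + 55n = n(n² − 16n + 55) = n(n − 5)(n − 11).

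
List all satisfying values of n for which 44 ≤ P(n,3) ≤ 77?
5

Working:
P(4,3)=24; P(5,3)=60; P(6,3)=120. So valid n = 5.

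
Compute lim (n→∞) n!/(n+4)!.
0

Reasoning: n!/(n+4)! = 1/[(n+1)(n+2)···(n+4)] → 0 as n → ∞.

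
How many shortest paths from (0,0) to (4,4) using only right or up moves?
Choose 4 rights from 8 moves: C(8,4) = 70.
Final answer: 70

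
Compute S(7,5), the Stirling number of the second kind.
140

Using the Stirling recurrence: S(n,k) = k·S(n-1,k) + S(n-1,k-1)
S(7,5) = 5·S(6,5) + S(6,4)
         = 5·15 + 65
         = 75 + 65
         = 140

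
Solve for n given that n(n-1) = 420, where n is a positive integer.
21

Explanation: n² − n − 420 = 0, so n = (1 ± √(1 + 4·420))/2 = (1 ± √1,681)/2 = (1 ± 41)/2, i.e. n = 21 or n = -20. Taking the positive root, n = 21 (check: 21×20 = 420).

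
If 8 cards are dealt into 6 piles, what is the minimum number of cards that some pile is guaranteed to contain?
Pigeonhole: ⌈8/6⌉ = 2.

Answer: 2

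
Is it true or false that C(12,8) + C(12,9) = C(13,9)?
True

Reasoning: Pascal's identity: LHS = 495 + 220 = 715; RHS = C(13,9) = 715. Both sides agree, so the statement holds.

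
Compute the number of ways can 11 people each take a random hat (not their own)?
14,684,570

Solution: Using D(n) = (n-1)[D(n-1) + D(n-2)]:
D(11) = (11-1) × [D(10) + D(9)]
      = 10 × [1334961 + 133496]
      = 10 × 1468457
      = 14,684,570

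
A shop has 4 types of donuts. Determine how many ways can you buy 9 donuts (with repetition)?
220
Stars and bars: C(9+4-1, 9) = C(12, 9) = 220.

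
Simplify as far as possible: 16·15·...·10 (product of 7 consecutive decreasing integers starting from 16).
57,657,600

Solution: This is P(16,7) = 16!/(9)! = 57,657,600.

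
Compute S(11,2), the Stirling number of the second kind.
1,023

Using the Stirling recurrence: S(n,k) = k·S(n-1,k) + S(n-1,k-1)
S(11,2) = 2·S(10,2) + S(10,1)
         = 2·511 + 1
         = 1022 + 1
         = 1,023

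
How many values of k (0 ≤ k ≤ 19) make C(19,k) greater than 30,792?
6

Explanation: Row 19 is unimodal and symmetric about k=19/2. C(19,6)=27,132 ≤ 30,792; C(19,7)=50,388 > 30,792; by symmetry C(19,k) > 30,792 for k = 7..12. That's 12 - 7 + 1 = 6 values.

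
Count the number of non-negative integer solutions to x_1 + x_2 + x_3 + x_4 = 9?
220

C(9+4-1, 4-1) = 220.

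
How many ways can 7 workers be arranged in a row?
5,040

Working:
Arrangements of 7 distinct objects: 7! = 5,040.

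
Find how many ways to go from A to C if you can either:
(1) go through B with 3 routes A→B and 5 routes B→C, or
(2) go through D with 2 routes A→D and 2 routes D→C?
Route via B: 3×5=15. Route via D: 2×2=4. Total: 19.
Final answer: 19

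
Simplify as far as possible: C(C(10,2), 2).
990
C(10,2) = 45, then C(45, 2) = 990.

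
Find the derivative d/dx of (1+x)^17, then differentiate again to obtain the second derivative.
272(1+x)^15

Solution: First derivative: 17(1+x)^{16}. Second derivative: 17·16·(1+x)^{15} = 272(1+x)^{15}.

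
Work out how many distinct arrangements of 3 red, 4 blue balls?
35

Working:
Multinomial: 7!/(3! × 4!) = 35.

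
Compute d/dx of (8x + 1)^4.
32(8x + 1)^3
Chain rule: 4(8x+1)^{3} × 8 = 32(8x+1)^{3}.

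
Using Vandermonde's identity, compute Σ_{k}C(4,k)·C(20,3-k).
= C(4+20,3) = C(24,3) = 2,024.
Final answer: 2,024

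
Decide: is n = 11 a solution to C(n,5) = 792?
C(11,5) = 11·10·9·8·7/5! = 55,440/120 = 462, which does not equal 792.
Final answer: No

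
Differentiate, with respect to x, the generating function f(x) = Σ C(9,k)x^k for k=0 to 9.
Σ k·C(9,k)x^(k-1) for k=1 to 9

Working:
Term-by-term differentiation gives Σ k·C(9,k)x^{k-1} for k=1 to 9.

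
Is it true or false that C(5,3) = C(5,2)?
True

Solution: Symmetry C(n,k) = C(n,n-k): C(5,3) = 10 and C(5,2) = 10. Both sides agree, so the statement holds.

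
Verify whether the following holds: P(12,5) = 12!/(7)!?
True

Permutation formula P(n,k) = n!/(n-k)!: 12!/7! = 479,001,600/5,040 = 95,040 = P(12,5). The statement holds.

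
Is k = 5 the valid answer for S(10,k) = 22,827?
No

Explanation: S(10,5) = 5·S(9,5) + S(9,4) = 5·6,951 + 7,770 = 42,525, which does not equal 22,827.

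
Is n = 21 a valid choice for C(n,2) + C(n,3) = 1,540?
C(21,2) + C(21,3) = 210 + 1,330 = 1,540, which equals 1,540.
Final answer: Yes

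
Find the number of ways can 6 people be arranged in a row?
Arrangements of 6 distinct objects: 6! = 720.

Answer: 720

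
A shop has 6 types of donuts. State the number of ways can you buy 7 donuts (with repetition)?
792

Reasoning: Stars and bars: C(7+6-1, 7) = C(12, 7) = 792.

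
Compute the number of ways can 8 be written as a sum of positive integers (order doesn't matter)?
22

Solution: Pentagonal recurrence p(n) = p(n−1) + p(n−2) − p(n−5) − p(n−7) + …: p(8) = p(7) + p(6) − p(3) − p(1) = 15 + 11 − 3 − 1 = 22.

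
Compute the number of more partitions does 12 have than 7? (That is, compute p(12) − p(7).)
62

Working:
Pentagonal recurrence p(n) = p(n−1) + p(n−2) − p(n−5) − p(n−7) + …: p(12) = p(11) + p(10) − p(7) − p(5) + p(0) = 56 + 42 − 15 − 7 + 1 = 77.
p(7) = p(6) + p(5) − p(2) − p(0) = 11 + 7 − 2 − 1 = 15.
Difference = 77 − 15 = 62.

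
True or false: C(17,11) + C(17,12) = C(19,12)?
False

Explanation: Pascal's identity gives C(18,12) = 18,564, whereas C(19,12) = 50,388.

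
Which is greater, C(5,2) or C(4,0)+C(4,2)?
C(5,2)

Working:
C(5,2)=10; C(4,0)+C(4,2)=1+6=7.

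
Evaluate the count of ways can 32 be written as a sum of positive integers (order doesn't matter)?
Pentagonal recurrence p(n) = p(n−1) + p(n−2) − p(n−5) − p(n−7) + …: p(32) = p(31) + p(30) − p(27) − p(25) + p(20) + p(17) − p(10) − p(6) = 6,842 + 5,604 − 3,010 − 1,958 + 627 + 297 − 42 − 11 = 8,349.

Answer: 8,349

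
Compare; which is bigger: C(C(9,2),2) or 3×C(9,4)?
C(C(9,2),2)=630, 3×C(9,4)=378.

Answer: C(C(9,2),2)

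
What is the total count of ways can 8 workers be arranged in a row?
40,320

Reasoning: Arrangements of 8 distinct objects: 8! = 40,320.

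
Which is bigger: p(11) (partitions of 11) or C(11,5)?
C(11,5)
Pentagonal recurrence p(n) = p(n−1) + p(n−2) − p(n−5) − p(n−7) + …: p(11) = p(10) + p(9) − p(6) − p(4) = 42 + 30 − 11 − 5 = 56; C(11,5) = 462.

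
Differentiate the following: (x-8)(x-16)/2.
d/dx[(x-8)(x-16)] = (x-16) + (x-8) = 2x - 24. Dividing by 2 gives (2x - 24)/2.
Final answer: (2x - 24)/2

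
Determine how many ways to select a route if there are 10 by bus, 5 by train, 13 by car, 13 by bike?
41

Solution: By the addition principle: 10 + 5 + 13 + 13 = 41.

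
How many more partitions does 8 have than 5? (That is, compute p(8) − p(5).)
15
Pentagonal recurrence p(n) = p(n−1) + p(n−2) − p(n−5) − p(n−7) + …: p(8) = p(7) + p(6) − p(3) − p(1) = 15 + 11 − 3 − 1 = 22.
p(5) = p(4) + p(3) − p(0) = 5 + 3 − 1 = 7.
Difference = 22 − 7 = 15.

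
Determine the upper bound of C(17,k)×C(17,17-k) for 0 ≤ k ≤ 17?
590,976,100
C(17,k)·C(17,17-k) = C(17,k)², maximised at the centre k = 8: C(17,8)² = 590,976,100.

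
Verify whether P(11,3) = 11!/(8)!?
True

Solution: Permutation formula P(n,k) = n!/(n-k)!: 11!/8! = 39,916,800/40,320 = 990 = P(11,3). The statement holds.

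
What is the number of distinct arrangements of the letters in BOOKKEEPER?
151,200
Word has 10 letters (B=1, O=2, K=2, E=3, P=1, R=1). Arrangements: 10!/Π(k!) = 151,200.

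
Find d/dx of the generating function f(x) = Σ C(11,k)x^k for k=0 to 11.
Σ k·C(11,k)x^(k-1) for k=1 to 11
Term-by-term differentiation gives Σ k·C(11,k)x^{k-1} for k=1 to 11.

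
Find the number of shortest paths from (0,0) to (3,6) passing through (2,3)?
40

Solution: To (2,3): C(5,2)=10. From there: C(4,1)=4. Total: 40.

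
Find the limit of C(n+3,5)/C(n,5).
1

Solution: Both numerator and denominator grow as n^5/5! for large n, so the ratio → 1.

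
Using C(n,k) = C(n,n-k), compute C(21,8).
C(21,8) = C(21,13) = 203,490.
Final answer: 203,490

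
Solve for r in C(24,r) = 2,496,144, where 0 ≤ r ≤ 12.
11

Working:
C(24,r) is increasing for 0 ≤ r ≤ 12. Stepping up (C(24,r+1) = C(24,r)·(24−r)/(r+1)): C(24,1) = 24, C(24,2) = 276, C(24,3) = 2,024, C(24,4) = 10,626, C(24,5) = 42,504, C(24,6) = 134,596, C(24,7) = 346,104, C(24,8) = 735,471, C(24,9) = 1,307,504, C(24,10) = 1,961,256, C(24,11) = 2,496,144 ✓. So r = 11.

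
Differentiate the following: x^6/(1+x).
(6x^5(1+x) - x^6)/(1+x)²

Quotient rule: [6x^{5}(1+x) - x^6]/(1+x)².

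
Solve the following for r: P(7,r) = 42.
2

Solution: P(7,r) = 7·6·…·(7−r+1), a product of r factors. Multiplying down from 7: 7 = 7; 7·6 = 42 ✓ (2 factors). So r = 2.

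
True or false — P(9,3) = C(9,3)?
P(9,3) = 504 but C(9,3) = 84; they differ by a factor of 3! = 6, so the statement does not hold.

Answer: False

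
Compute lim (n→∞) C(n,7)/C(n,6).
C(n,7)/C(n,6) = (n-6)/7 → ∞ as n → ∞.

Answer: ∞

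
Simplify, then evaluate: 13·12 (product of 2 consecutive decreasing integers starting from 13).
156

Working:
This is P(13,2) = 13!/(11)! = 156.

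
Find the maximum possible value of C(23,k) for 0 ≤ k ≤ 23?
Maximum at k = 11 or k = 12: C(23,11) = 1,352,078.

Answer: 1,352,078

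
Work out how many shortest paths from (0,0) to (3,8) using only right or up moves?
165
Choose 3 rights from 11 moves: C(11,3) = 165.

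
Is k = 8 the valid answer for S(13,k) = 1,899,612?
Yes

S(13,8) = 8·S(12,8) + S(12,7) = 8·159,027 + 627,396 = 1,899,612, which equals 1,899,612.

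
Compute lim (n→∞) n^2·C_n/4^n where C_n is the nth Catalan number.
C_n ~ 4^n/(n^(3/2)√π), so n^2·C_n/4^n ~ n^(2 − 3/2)/√π → ∞.
Final answer: ∞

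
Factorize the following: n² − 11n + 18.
(n − 2)(n − 9)

Seek roots whose sum is 11 and product is 18: (2, 9). So n² − 11n + 18 = (n − 2)(n − 9).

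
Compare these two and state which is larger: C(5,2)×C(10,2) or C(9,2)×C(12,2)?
C(5,2)×C(10,2)=450, C(9,2)×C(12,2)=2,376.
Final answer: C(9,2)×C(12,2)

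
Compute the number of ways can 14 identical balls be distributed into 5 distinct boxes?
3,060

Solution: C(14+5-1, 5-1) = C(18, 4) = 3,060.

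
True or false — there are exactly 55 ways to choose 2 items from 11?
True

Working:
C(11,2) = 55.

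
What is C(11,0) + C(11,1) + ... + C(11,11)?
2,048

Reasoning: Sum of binomial coefficients = 2^11 = 2,048.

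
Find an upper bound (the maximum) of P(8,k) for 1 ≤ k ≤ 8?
40,320

Reasoning: P(8,k) increases in k, so maximum at k = 8: 8! = 40,320.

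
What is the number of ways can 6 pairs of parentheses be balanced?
132
Using the Catalan number formula: C_n = C(2n, n) / (n+1)
C_6 = C(12, 6) / (6+1)
     = 924 / 7
     = 132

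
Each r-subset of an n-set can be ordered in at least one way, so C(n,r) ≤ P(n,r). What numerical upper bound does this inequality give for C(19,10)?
335,221,286,400

Solution: P(19,10) = 19·18·17·16·15·14·13·12·11·10 = 335,221,286,400, so C(19,10) ≤ 335,221,286,400. (The bound is loose by a factor of 10! = 3,628,800: C(19,10) = 335,221,286,400/3,628,800 = 92,378.)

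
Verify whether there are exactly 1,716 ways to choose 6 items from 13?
True

C(13,6) = 1,716.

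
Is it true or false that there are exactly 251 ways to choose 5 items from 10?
False
C(10,5) = 252 ≠ 251.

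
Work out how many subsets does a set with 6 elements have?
64

Reasoning: Each element can be included or excluded: 2^6 = 64.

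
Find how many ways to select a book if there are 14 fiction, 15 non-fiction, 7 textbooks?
36

Explanation: By the addition principle: 14 + 15 + 7 = 36.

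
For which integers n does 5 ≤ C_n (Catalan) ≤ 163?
3, 4, 5, 6

Reasoning: C_2=2; C_3=5; C_4=14; C_5=42; C_6=132; C_7=429. So valid n = 3, 4, 5, 6.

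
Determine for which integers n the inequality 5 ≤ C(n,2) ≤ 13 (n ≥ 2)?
4, 5

Explanation: C(3,2)=3; C(4,2)=6; C(5,2)=10; C(6,2)=15. So valid n = 4, 5.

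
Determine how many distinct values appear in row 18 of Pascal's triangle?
10

Row 18 has entries C(18,0)..C(18,18); by symmetry C(18,k)=C(18,18-k), giving 10 distinct values.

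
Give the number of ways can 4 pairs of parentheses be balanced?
14

Solution: Using the Catalan number formula: C_n = C(2n, n) / (n+1)
C_4 = C(8, 4) / (4+1)
     = 70 / 5
     = 14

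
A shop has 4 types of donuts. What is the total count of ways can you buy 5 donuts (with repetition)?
56
Stars and bars: C(5+4-1, 5) = C(8, 5) = 56.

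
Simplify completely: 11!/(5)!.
332,640

This equals 11×10×...×6 = 332,640.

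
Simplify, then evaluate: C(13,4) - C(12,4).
220

Working:
C(13,4) - C(12,4) = C(12,3) = 220.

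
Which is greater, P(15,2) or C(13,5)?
C(13,5)

Reasoning: P(15,2)=210, C(13,5)=1,287.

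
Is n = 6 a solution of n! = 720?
Yes

Solution: 6! = 6·5! = 6·120 = 720, which equals 720.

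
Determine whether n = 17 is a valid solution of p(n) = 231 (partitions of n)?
Pentagonal recurrence p(n) = p(n−1) + p(n−2) − p(n−5) − p(n−7) + …: p(17) = p(16) + p(15) − p(12) − p(10) + p(5) + p(2) = 231 + 176 − 77 − 42 + 7 + 2 = 297, which does not equal 231.

Answer: No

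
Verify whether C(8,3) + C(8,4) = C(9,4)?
True
Pascal's identity: LHS = 56 + 70 = 126; RHS = C(9,4) = 126. Both sides agree, so the statement holds.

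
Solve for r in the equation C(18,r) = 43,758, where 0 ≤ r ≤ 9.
8

Working:
C(18,r) is increasing for 0 ≤ r ≤ 9. Stepping up (C(18,r+1) = C(18,r)·(18−r)/(r+1)): C(18,1) = 18, C(18,2) = 153, C(18,3) = 816, C(18,4) = 3,060, C(18,5) = 8,568, C(18,6) = 18,564, C(18,7) = 31,824, C(18,8) = 43,758 ✓. So r = 8.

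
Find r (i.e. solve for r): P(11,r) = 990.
3

Reasoning: P(11,r) = 11·10·…·(11−r+1), a product of r factors. Multiplying down from 11: 11 = 11; 11·10 = 110; 11·10·9 = 990 ✓ (3 factors). So r = 3.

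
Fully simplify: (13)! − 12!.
5,748,019,200

Working:
(13)! − 12! = (13)·12! − 12! = (13−1)·12! = 12·12! = 5,748,019,200.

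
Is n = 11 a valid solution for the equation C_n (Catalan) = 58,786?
C_11 = C(22,11)/(11+1) = 705,432/12 = 58,786, which equals 58,786.
Final answer: Yes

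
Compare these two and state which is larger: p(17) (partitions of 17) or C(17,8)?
C(17,8)

Pentagonal recurrence p(n) = p(n−1) + p(n−2) − p(n−5) − p(n−7) + …: p(17) = p(16) + p(15) − p(12) − p(10) + p(5) + p(2) = 231 + 176 − 77 − 42 + 7 + 2 = 297; C(17,8) = 24,310.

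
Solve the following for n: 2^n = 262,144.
262,144 = 1,024 × 256 = 2^10 × 2^8 = 2^18, so n = 18.

Answer: 18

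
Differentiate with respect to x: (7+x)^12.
12(7+x)^11

Explanation: Using the power rule: d/dx (7+x)^12 = 12(7+x)^{11}.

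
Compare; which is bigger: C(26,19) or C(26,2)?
C(26,19)

Solution: C(26,19)=657,800, C(26,2)=325.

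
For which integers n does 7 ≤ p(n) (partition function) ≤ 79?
5, 6, 7, 8, 9, 10, 11, 12

Solution: Tabulating p(n) via p(n) = p(n−1) + p(n−2) − p(n−5) − p(n−7) + …: p(4)=5; p(5)=7; p(6)=11; p(7)=15; p(8)=22; p(9)=30; p(10)=42; p(11)=56; p(12)=77; p(13)=101. So valid n = 5, 6, 7, 8, 9, 10, 11, 12.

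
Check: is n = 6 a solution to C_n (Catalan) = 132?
Yes

Solution: C_6 = C(12,6)/(6+1) = 924/7 = 132, which equals 132.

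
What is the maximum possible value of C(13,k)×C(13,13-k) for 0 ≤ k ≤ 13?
2,944,656

Solution: C(13,k)·C(13,13-k) = C(13,k)², maximised at the centre k = 6: C(13,6)² = 2,944,656.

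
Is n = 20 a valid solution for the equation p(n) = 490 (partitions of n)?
No
Pentagonal recurrence p(n) = p(n−1) + p(n−2) − p(n−5) − p(n−7) + …: p(20) = p(19) + p(18) − p(15) − p(13) + p(8) + p(5) = 490 + 385 − 176 − 101 + 22 + 7 = 627, which does not equal 490.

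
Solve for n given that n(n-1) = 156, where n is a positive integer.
13

Working:
n² − n − 156 = 0, so n = (1 ± √(1 + 4·156))/2 = (1 ± √625)/2 = (1 ± 25)/2, i.e. n = 13 or n = -12. Taking the positive root, n = 13 (check: 13×12 = 156).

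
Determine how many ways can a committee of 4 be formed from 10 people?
210

Reasoning: C(10,4) = 10! / (4! × (10-4)!)
         = 10! / (4! × 6!)
         = 210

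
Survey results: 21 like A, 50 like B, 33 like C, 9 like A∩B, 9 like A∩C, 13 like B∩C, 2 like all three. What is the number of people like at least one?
|A∪B∪C| = 21+50+33-9-9-13+2 = 75.

Answer: 75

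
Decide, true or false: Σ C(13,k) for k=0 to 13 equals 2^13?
True

Working:
Binomial theorem: Σ C(13,k) = (1+1)^13 = 2^13 = 8,192; RHS 2^13 = 8,192.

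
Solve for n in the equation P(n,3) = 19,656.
28
P(n,3) = n(n−1)(n−2) is increasing in n; n(n−1)(n−2) ≈ (n−1)^3 = 19,656 gives n ≈ 28.0. Check: P(26,3) = 15,600, P(27,3) = 17,550, P(28,3) = 19,656 ✓. So n = 28.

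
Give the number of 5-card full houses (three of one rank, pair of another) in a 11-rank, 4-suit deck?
Triple rank: 11. Triple suits: C(4,3)=4. Pair rank: 10. Pair suits: C(4,2)=6. Total: 2,640.
Final answer: 2,640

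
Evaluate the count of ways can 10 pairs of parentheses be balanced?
16,796

Explanation: Using the Catalan number formula: C_n = C(2n, n) / (n+1)
C_10 = C(20, 10) / (10+1)
     = 184756 / 11
     = 16,796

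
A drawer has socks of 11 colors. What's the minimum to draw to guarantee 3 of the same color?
23

Solution: Worst case: 2 of each = 22. One more: 23.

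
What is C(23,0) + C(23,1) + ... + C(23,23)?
8,388,608

Solution: Sum of binomial coefficients = 2^23 = 8,388,608.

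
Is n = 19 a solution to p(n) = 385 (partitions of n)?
Pentagonal recurrence p(n) = p(n−1) + p(n−2) − p(n−5) − p(n−7) + …: p(19) = p(18) + p(17) − p(14) − p(12) + p(7) + p(4) = 385 + 297 − 135 − 77 + 15 + 5 = 490, which does not equal 385.

Answer: No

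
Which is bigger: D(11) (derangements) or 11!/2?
11!/2

Solution: D(11) = (11-1)·[D(10) + D(9)] = 10·[1,334,961 + 133,496] = 14,684,570; 11!/2 = 39,916,800/2 = 19,958,400.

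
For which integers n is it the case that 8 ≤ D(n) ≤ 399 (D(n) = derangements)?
4, 5, 6

Reasoning: Using D(n) = (n−1)[D(n−1) + D(n−2)] with D(1)=0, D(2)=1: D(3)=2; D(4)=9; D(5)=44; D(6)=265; D(7)=1,854. So valid n = 4, 5, 6.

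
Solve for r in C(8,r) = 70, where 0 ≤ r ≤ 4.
4

Explanation: C(8,r) is increasing for 0 ≤ r ≤ 4. Stepping up (C(8,r+1) = C(8,r)·(8−r)/(r+1)): C(8,1) = 8, C(8,2) = 28, C(8,3) = 56, C(8,4) = 70 ✓. So r = 4.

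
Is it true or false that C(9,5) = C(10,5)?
False

Solution: LHS = C(9,5) = 126; RHS = C(10,5) = 252. 126 ≠ 252, so the statement does not hold.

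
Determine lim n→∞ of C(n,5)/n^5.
1/120

Working:
C(n,5) ≈ n^5/5! for large n. Limit = 1/5! = 1/120.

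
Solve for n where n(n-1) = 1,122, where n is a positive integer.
34

Solution: n² − n − 1,122 = 0, so n = (1 ± √(1 + 4·1,122))/2 = (1 ± √4,489)/2 = (1 ± 67)/2, i.e. n = 34 or n = -33. Taking the positive root, n = 34 (check: 34×33 = 1,122).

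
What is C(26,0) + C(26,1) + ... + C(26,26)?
67,108,864

Explanation: Sum of binomial coefficients = 2^26 = 67,108,864.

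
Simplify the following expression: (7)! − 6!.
4,320

(7)! − 6! = (7)·6! − 6! = (7−1)·6! = 6·6! = 4,320.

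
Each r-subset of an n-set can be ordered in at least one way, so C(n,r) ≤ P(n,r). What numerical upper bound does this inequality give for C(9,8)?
362,880

Reasoning: P(9,8) = 9·8·7·6·5·4·3·2 = 362,880, so C(9,8) ≤ 362,880. (The bound is loose by a factor of 8! = 40,320: C(9,8) = 362,880/40,320 = 9.)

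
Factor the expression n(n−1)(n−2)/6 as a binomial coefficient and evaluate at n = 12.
C(n,3); C(12,3) = 220

Solution: n(n−1)(n−2)/6 = n!/(3!(n−3)!) = C(n,3). At n = 12: C(12,3) = 220.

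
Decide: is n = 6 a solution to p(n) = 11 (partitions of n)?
Yes

Explanation: Pentagonal recurrence p(n) = p(n−1) + p(n−2) − p(n−5) − p(n−7) + …: p(6) = p(5) + p(4) − p(1) = 7 + 5 − 1 = 11, which equals 11.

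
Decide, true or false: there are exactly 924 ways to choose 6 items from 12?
C(12,6) = 924.

Answer: True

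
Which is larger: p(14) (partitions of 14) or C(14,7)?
C(14,7)
Pentagonal recurrence p(n) = p(n−1) + p(n−2) − p(n−5) − p(n−7) + …: p(14) = p(13) + p(12) − p(9) − p(7) + p(2) = 101 + 77 − 30 − 15 + 2 = 135; C(14,7) = 3,432.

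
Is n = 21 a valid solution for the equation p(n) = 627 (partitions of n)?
No

Working:
Pentagonal recurrence p(n) = p(n−1) + p(n−2) − p(n−5) − p(n−7) + …: p(21) = p(20) + p(19) − p(16) − p(14) + p(9) + p(6) = 627 + 490 − 231 − 135 + 30 + 11 = 792, which does not equal 627.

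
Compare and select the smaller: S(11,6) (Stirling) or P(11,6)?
S(11,6) = 6·S(10,6) + S(10,5) = 6·22,827 + 42,525 = 179,487; P(11,6) = 332,640.

Answer: S(11,6)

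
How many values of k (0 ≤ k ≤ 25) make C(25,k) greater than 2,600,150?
6

Working:
Row 25 is unimodal and symmetric about k=25/2. C(25,9)=2,042,975 ≤ 2,600,150; C(25,10)=3,268,760 > 2,600,150; by symmetry C(25,k) > 2,600,150 for k = 10..15. That's 15 - 10 + 1 = 6 values.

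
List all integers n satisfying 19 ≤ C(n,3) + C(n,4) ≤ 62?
6

Reasoning: C(5,3)+C(5,4)=15; C(6,3)+C(6,4)=35; C(7,3)+C(7,4)=70. So valid n = 6.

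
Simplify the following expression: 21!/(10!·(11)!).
352,716

Reasoning: This is C(21,10) = 352,716.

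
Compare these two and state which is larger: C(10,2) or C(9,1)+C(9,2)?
By Pascal's identity: C(10,2) = C(9,1)+C(9,2) = 45. Equal.
Final answer: Equal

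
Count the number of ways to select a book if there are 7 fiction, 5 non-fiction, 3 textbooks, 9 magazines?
24

Explanation: By the addition principle: 7 + 5 + 3 + 9 = 24.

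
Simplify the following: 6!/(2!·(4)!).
15

Explanation: This is C(6,2) = 15.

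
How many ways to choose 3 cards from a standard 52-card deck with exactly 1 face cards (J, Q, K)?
12 face cards and 40 non-face cards: C(12,1) × C(40,2) = 12 × 780 = 9,360.
Final answer: 9,360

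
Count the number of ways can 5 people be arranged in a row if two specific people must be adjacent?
Treat pair as unit: (5-1)! arrangements × 2 internal orders = 48.

Answer: 48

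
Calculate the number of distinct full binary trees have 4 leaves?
5

Reasoning: Using the Catalan number formula: C_n = C(2n, n) / (n+1)
C_3 = C(6, 3) / (3+1)
     = 20 / 4
     = 5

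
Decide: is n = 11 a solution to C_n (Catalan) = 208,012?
No

Solution: C_11 = C(22,11)/(11+1) = 705,432/12 = 58,786, which does not equal 208,012.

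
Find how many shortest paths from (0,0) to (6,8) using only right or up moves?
3,003

Working:
Choose 6 rights from 14 moves: C(14,6) = 3,003.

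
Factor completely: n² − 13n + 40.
Seek roots whose sum is 13 and product is 40: (5, 8). So n² − 13n + 40 = (n − 5)(n − 8).

Answer: (n − 5)(n − 8)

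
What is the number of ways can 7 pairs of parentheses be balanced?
Using the Catalan number formula: C_n = C(2n, n) / (n+1)
C_7 = C(14, 7) / (7+1)
     = 3432 / 8
     = 429

Answer: 429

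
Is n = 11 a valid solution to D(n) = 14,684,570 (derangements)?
Yes

D(11) = (11-1)·[D(10) + D(9)] = 10·[1,334,961 + 133,496] = 14,684,570, which equals 14,684,570.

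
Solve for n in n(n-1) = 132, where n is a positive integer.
12

Solution: n² − n − 132 = 0, so n = (1 ± √(1 + 4·132))/2 = (1 ± √529)/2 = (1 ± 23)/2, i.e. n = 12 or n = -11. Taking the positive root, n = 12 (check: 12×11 = 132).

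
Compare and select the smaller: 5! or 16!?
5!

Solution: 5!=120, 16!=20,922,789,888,000. 16! > 5!.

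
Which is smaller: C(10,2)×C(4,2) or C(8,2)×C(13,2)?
C(10,2)×C(4,2)

Reasoning: C(10,2)×C(4,2)=270, C(8,2)×C(13,2)=2,184.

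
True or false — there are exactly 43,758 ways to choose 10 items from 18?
True

Reasoning: C(18,10) = 43,758.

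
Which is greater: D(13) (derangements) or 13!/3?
D(13)
D(13) = (13-1)·[D(12) + D(11)] = 12·[176,214,841 + 14,684,570] = 2,290,792,932; 13!/3 = 6,227,020,800/3 = 2,075,673,600.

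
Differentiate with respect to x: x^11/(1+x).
(11x^10(1+x) - x^11)/(1+x)²

Quotient rule: [11x^{10}(1+x) - x^11]/(1+x)².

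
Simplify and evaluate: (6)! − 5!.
600
(6)! − 5! = (6)·5! − 5! = (6−1)·5! = 5·5! = 600.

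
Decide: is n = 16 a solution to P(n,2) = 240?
P(16,2) = 16·15 = 240, which equals 240.

Answer: Yes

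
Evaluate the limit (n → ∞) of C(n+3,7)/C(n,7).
1

Both numerator and denominator grow as n^7/7! for large n, so the ratio → 1.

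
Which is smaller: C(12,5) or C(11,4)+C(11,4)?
C(11,4)+C(11,4)

Reasoning: C(12,5)=792; C(11,4)+C(11,4)=330+330=660.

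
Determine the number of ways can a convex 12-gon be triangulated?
16,796

Working:
Using the Catalan number formula: C_n = C(2n, n) / (n+1)
C_10 = C(20, 10) / (10+1)
     = 184756 / 11
     = 16,796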